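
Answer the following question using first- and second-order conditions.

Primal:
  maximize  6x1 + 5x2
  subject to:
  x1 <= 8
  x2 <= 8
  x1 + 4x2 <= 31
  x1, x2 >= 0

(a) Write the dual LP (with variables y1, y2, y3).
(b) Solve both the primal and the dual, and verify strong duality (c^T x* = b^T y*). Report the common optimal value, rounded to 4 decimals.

The standard primal-dual pair for 'max c^T x s.t. A x <= b, x >= 0' is:
  Dual:  min b^T y  s.t.  A^T y >= c,  y >= 0.

So the dual LP is:
  minimize  8y1 + 8y2 + 31y3
  subject to:
    y1 + y3 >= 6
    y2 + 4y3 >= 5
    y1, y2, y3 >= 0

Solving the primal: x* = (8, 5.75).
  primal value c^T x* = 76.75.
Solving the dual: y* = (4.75, 0, 1.25).
  dual value b^T y* = 76.75.
Strong duality: c^T x* = b^T y*. Confirmed.

76.75


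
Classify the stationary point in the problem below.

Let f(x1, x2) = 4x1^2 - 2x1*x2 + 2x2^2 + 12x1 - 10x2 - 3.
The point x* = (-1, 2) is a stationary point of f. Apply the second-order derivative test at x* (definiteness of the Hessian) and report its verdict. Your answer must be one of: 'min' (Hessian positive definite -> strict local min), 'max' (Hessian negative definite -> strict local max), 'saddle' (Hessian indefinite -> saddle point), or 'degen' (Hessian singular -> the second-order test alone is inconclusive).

Compute the Hessian H = grad^2 f:
  H = [[8, -2], [-2, 4]]
Verify stationarity: grad f(x*) = H x* + g = (0, 0).
Eigenvalues of H: 3.1716, 8.8284.
Both eigenvalues > 0, so H is positive definite -> x* is a strict local min.

min


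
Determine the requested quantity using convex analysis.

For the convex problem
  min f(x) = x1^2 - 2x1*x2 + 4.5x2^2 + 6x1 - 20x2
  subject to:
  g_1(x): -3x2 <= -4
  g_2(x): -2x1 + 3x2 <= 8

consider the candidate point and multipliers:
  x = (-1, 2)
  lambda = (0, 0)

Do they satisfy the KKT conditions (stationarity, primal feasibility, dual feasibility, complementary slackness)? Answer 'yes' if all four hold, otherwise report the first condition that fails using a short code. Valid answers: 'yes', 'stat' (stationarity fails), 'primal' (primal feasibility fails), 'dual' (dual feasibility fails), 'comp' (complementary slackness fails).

Gradient of f: grad f(x) = Q x + c = (0, 0)
Constraint values g_i(x) = a_i^T x - b_i:
  g_1((-1, 2)) = -2
  g_2((-1, 2)) = 0
Stationarity residual: grad f(x) + sum_i lambda_i a_i = (0, 0)
  -> stationarity OK
Primal feasibility (all g_i <= 0): OK
Dual feasibility (all lambda_i >= 0): OK
Complementary slackness (lambda_i * g_i(x) = 0 for all i): OK

Verdict: yes, KKT holds.

yes


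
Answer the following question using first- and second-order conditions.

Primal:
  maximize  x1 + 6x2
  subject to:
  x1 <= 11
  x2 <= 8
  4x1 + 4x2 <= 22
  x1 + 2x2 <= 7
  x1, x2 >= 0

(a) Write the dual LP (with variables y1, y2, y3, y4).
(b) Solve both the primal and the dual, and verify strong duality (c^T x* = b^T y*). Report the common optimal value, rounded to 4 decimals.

The standard primal-dual pair for 'max c^T x s.t. A x <= b, x >= 0' is:
  Dual:  min b^T y  s.t.  A^T y >= c,  y >= 0.

So the dual LP is:
  minimize  11y1 + 8y2 + 22y3 + 7y4
  subject to:
    y1 + 4y3 + y4 >= 1
    y2 + 4y3 + 2y4 >= 6
    y1, y2, y3, y4 >= 0

Solving the primal: x* = (0, 3.5).
  primal value c^T x* = 21.
Solving the dual: y* = (0, 0, 0, 3).
  dual value b^T y* = 21.
Strong duality: c^T x* = b^T y*. Confirmed.

21


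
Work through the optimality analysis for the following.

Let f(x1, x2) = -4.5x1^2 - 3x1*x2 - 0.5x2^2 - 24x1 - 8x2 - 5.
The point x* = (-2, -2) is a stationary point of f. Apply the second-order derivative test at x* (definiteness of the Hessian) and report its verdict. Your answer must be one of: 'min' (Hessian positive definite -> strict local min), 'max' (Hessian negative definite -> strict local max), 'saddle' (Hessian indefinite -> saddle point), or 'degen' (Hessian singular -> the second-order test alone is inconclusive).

Compute the Hessian H = grad^2 f:
  H = [[-9, -3], [-3, -1]]
Verify stationarity: grad f(x*) = H x* + g = (0, 0).
Eigenvalues of H: -10, 0.
H has a zero eigenvalue (singular; negative semidefinite but not definite), so H is neither positive definite, negative definite, nor indefinite. The second-order test alone is inconclusive -> degen.
(Indeed, f is constant along the null direction of H through x*, so x* is not a strict local extremum.)

degen


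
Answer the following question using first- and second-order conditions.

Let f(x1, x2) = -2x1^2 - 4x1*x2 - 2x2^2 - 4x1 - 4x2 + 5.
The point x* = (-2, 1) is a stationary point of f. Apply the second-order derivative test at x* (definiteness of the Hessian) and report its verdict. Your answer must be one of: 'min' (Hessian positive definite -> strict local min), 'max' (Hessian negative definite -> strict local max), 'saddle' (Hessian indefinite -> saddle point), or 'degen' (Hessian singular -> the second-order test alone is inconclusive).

Compute the Hessian H = grad^2 f:
  H = [[-4, -4], [-4, -4]]
Verify stationarity: grad f(x*) = H x* + g = (0, 0).
Eigenvalues of H: -8, 0.
H has a zero eigenvalue (singular; negative semidefinite but not definite), so H is neither positive definite, negative definite, nor indefinite. The second-order test alone is inconclusive -> degen.
(Indeed, f is constant along the null direction of H through x*, so x* is not a strict local extremum.)

degen


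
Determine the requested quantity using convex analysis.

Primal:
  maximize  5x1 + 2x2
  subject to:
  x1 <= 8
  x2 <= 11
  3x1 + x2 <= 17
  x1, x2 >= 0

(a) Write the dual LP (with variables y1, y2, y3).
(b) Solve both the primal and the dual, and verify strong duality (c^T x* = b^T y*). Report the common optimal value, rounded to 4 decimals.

The standard primal-dual pair for 'max c^T x s.t. A x <= b, x >= 0' is:
  Dual:  min b^T y  s.t.  A^T y >= c,  y >= 0.

So the dual LP is:
  minimize  8y1 + 11y2 + 17y3
  subject to:
    y1 + 3y3 >= 5
    y2 + y3 >= 2
    y1, y2, y3 >= 0

Solving the primal: x* = (2, 11).
  primal value c^T x* = 32.
Solving the dual: y* = (0, 0.3333, 1.6667).
  dual value b^T y* = 32.
Strong duality: c^T x* = b^T y*. Confirmed.

32


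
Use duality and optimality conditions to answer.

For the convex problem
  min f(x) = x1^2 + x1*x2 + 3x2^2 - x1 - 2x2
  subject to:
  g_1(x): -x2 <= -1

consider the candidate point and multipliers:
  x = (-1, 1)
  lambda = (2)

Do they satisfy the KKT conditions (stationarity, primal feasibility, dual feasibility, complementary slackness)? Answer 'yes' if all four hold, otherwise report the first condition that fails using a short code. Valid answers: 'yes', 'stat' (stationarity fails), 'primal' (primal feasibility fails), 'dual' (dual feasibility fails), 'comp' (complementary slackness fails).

Gradient of f: grad f(x) = Q x + c = (-2, 3)
Constraint values g_i(x) = a_i^T x - b_i:
  g_1((-1, 1)) = 0
Stationarity residual: grad f(x) + sum_i lambda_i a_i = (-2, 1)
  -> stationarity FAILS
Primal feasibility (all g_i <= 0): OK
Dual feasibility (all lambda_i >= 0): OK
Complementary slackness (lambda_i * g_i(x) = 0 for all i): OK

Verdict: the first failing condition is stationarity -> stat.

stat


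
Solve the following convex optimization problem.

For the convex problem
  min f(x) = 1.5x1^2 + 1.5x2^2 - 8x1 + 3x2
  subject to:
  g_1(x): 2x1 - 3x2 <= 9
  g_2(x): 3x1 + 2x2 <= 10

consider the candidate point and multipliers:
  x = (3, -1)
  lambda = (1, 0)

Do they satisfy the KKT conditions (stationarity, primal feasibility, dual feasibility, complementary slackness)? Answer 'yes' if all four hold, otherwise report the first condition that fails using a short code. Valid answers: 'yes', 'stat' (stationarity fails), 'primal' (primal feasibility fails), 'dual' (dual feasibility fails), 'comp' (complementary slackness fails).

Gradient of f: grad f(x) = Q x + c = (1, 0)
Constraint values g_i(x) = a_i^T x - b_i:
  g_1((3, -1)) = 0
  g_2((3, -1)) = -3
Stationarity residual: grad f(x) + sum_i lambda_i a_i = (3, -3)
  -> stationarity FAILS
Primal feasibility (all g_i <= 0): OK
Dual feasibility (all lambda_i >= 0): OK
Complementary slackness (lambda_i * g_i(x) = 0 for all i): OK

Verdict: the first failing condition is stationarity -> stat.

stat


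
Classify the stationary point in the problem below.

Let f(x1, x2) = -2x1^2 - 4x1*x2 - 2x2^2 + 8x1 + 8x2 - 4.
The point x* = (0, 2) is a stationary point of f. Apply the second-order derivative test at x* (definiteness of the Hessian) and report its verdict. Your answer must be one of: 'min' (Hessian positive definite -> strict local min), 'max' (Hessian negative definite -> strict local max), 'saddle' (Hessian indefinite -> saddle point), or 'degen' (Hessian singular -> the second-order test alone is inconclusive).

Compute the Hessian H = grad^2 f:
  H = [[-4, -4], [-4, -4]]
Verify stationarity: grad f(x*) = H x* + g = (0, 0).
Eigenvalues of H: -8, 0.
H has a zero eigenvalue (singular; negative semidefinite but not definite), so H is neither positive definite, negative definite, nor indefinite. The second-order test alone is inconclusive -> degen.
(Indeed, f is constant along the null direction of H through x*, so x* is not a strict local extremum.)

degen


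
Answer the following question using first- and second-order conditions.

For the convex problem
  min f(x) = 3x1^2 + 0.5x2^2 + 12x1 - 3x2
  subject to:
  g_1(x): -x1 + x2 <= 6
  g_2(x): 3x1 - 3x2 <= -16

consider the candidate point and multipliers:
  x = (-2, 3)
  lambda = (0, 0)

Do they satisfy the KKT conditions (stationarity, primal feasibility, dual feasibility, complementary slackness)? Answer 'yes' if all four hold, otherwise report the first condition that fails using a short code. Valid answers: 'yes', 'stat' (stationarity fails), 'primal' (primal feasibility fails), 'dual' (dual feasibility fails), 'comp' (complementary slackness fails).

Gradient of f: grad f(x) = Q x + c = (0, 0)
Constraint values g_i(x) = a_i^T x - b_i:
  g_1((-2, 3)) = -1
  g_2((-2, 3)) = 1
Stationarity residual: grad f(x) + sum_i lambda_i a_i = (0, 0)
  -> stationarity OK
Primal feasibility (all g_i <= 0): FAILS
Dual feasibility (all lambda_i >= 0): OK
Complementary slackness (lambda_i * g_i(x) = 0 for all i): OK

Verdict: the first failing condition is primal_feasibility -> primal.

primal


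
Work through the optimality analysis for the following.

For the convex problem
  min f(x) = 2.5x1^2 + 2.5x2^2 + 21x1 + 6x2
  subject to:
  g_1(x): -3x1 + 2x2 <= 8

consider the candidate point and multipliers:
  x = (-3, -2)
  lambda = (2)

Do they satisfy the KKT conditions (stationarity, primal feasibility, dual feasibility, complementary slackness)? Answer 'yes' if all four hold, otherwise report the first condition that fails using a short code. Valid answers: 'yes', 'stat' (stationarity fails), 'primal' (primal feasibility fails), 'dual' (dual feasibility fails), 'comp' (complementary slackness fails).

Gradient of f: grad f(x) = Q x + c = (6, -4)
Constraint values g_i(x) = a_i^T x - b_i:
  g_1((-3, -2)) = -3
Stationarity residual: grad f(x) + sum_i lambda_i a_i = (0, 0)
  -> stationarity OK
Primal feasibility (all g_i <= 0): OK
Dual feasibility (all lambda_i >= 0): OK
Complementary slackness (lambda_i * g_i(x) = 0 for all i): FAILS

Verdict: the first failing condition is complementary_slackness -> comp.

comp


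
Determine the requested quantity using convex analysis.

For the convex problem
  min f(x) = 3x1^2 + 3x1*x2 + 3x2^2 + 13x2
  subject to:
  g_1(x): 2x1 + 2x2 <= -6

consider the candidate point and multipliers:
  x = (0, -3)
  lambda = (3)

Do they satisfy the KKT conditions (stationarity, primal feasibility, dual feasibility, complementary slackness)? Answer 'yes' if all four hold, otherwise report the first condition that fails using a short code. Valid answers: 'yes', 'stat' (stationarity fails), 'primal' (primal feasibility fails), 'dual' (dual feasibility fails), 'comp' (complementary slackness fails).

Gradient of f: grad f(x) = Q x + c = (-9, -5)
Constraint values g_i(x) = a_i^T x - b_i:
  g_1((0, -3)) = 0
Stationarity residual: grad f(x) + sum_i lambda_i a_i = (-3, 1)
  -> stationarity FAILS
Primal feasibility (all g_i <= 0): OK
Dual feasibility (all lambda_i >= 0): OK
Complementary slackness (lambda_i * g_i(x) = 0 for all i): OK

Verdict: the first failing condition is stationarity -> stat.

stat


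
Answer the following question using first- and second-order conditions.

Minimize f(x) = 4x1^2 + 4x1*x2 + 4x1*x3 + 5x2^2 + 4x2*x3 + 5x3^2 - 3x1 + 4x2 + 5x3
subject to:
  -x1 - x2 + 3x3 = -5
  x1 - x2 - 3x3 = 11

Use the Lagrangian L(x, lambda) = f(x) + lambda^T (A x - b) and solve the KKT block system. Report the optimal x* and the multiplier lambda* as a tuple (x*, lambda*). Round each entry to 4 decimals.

Form the Lagrangian:
  L(x, lambda) = (1/2) x^T Q x + c^T x + lambda^T (A x - b)
Stationarity (grad_x L = 0): Q x + c + A^T lambda = 0.
Primal feasibility: A x = b.

This gives the KKT block system:
  [ Q   A^T ] [ x     ]   [-c ]
  [ A    0  ] [ lambda ] = [ b ]

Solving the linear system:
  x*      = (3.1321, -3, -1.6226)
  lambda* = (-8.1981, -11.7642)
  f(x*)   = 29.4528

x* = (3.1321, -3, -1.6226), lambda* = (-8.1981, -11.7642)


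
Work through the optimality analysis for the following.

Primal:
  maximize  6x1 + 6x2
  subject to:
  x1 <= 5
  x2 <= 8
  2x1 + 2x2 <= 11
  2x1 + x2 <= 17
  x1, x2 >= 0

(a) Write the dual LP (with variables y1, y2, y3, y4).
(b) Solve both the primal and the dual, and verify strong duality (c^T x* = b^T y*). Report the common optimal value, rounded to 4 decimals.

The standard primal-dual pair for 'max c^T x s.t. A x <= b, x >= 0' is:
  Dual:  min b^T y  s.t.  A^T y >= c,  y >= 0.

So the dual LP is:
  minimize  5y1 + 8y2 + 11y3 + 17y4
  subject to:
    y1 + 2y3 + 2y4 >= 6
    y2 + 2y3 + y4 >= 6
    y1, y2, y3, y4 >= 0

Solving the primal: x* = (0, 5.5).
  primal value c^T x* = 33.
Solving the dual: y* = (0, 0, 3, 0).
  dual value b^T y* = 33.
Strong duality: c^T x* = b^T y*. Confirmed.

33


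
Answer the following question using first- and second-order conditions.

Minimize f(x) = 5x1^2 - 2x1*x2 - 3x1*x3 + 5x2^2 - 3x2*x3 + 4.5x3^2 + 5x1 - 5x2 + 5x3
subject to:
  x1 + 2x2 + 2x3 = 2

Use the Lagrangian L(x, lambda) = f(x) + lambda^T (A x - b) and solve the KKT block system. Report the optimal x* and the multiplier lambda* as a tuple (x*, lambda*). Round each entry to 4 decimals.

Form the Lagrangian:
  L(x, lambda) = (1/2) x^T Q x + c^T x + lambda^T (A x - b)
Stationarity (grad_x L = 0): Q x + c + A^T lambda = 0.
Primal feasibility: A x = b.

This gives the KKT block system:
  [ Q   A^T ] [ x     ]   [-c ]
  [ A    0  ] [ lambda ] = [ b ]

Solving the linear system:
  x*      = (-0.0873, 0.9044, 0.1392)
  lambda* = (-1.9007)
  f(x*)   = -0.2306

x* = (-0.0873, 0.9044, 0.1392), lambda* = (-1.9007)


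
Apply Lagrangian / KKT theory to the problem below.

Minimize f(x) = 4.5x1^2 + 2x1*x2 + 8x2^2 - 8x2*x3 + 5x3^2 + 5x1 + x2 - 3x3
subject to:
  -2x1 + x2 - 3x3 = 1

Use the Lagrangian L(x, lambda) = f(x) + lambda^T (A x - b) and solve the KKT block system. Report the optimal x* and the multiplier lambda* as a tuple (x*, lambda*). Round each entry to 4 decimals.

Form the Lagrangian:
  L(x, lambda) = (1/2) x^T Q x + c^T x + lambda^T (A x - b)
Stationarity (grad_x L = 0): Q x + c + A^T lambda = 0.
Primal feasibility: A x = b.

This gives the KKT block system:
  [ Q   A^T ] [ x     ]   [-c ]
  [ A    0  ] [ lambda ] = [ b ]

Solving the linear system:
  x*      = (-0.7613, 0.1983, 0.2403)
  lambda* = (-0.7277)
  f(x*)   = -1.8008

x* = (-0.7613, 0.1983, 0.2403), lambda* = (-0.7277)


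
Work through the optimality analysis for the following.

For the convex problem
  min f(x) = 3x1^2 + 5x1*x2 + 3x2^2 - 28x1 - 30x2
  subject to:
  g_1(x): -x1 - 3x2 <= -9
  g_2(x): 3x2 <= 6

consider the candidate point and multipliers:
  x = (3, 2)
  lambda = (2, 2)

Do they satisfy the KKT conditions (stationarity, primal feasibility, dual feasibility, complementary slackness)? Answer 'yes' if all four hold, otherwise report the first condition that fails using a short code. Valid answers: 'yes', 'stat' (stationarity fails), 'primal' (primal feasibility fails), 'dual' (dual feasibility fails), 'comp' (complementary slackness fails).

Gradient of f: grad f(x) = Q x + c = (0, -3)
Constraint values g_i(x) = a_i^T x - b_i:
  g_1((3, 2)) = 0
  g_2((3, 2)) = 0
Stationarity residual: grad f(x) + sum_i lambda_i a_i = (-2, -3)
  -> stationarity FAILS
Primal feasibility (all g_i <= 0): OK
Dual feasibility (all lambda_i >= 0): OK
Complementary slackness (lambda_i * g_i(x) = 0 for all i): OK

Verdict: the first failing condition is stationarity -> stat.

stat


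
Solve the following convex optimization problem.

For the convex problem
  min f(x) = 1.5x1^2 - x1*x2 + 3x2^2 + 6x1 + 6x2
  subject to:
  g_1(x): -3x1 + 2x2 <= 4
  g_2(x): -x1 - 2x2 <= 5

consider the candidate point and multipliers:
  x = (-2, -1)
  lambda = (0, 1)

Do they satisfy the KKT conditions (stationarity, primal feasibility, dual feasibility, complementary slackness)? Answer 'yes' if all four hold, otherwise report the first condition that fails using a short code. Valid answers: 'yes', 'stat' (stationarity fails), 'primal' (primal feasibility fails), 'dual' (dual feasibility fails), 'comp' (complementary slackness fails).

Gradient of f: grad f(x) = Q x + c = (1, 2)
Constraint values g_i(x) = a_i^T x - b_i:
  g_1((-2, -1)) = 0
  g_2((-2, -1)) = -1
Stationarity residual: grad f(x) + sum_i lambda_i a_i = (0, 0)
  -> stationarity OK
Primal feasibility (all g_i <= 0): OK
Dual feasibility (all lambda_i >= 0): OK
Complementary slackness (lambda_i * g_i(x) = 0 for all i): FAILS

Verdict: the first failing condition is complementary_slackness -> comp.

comp


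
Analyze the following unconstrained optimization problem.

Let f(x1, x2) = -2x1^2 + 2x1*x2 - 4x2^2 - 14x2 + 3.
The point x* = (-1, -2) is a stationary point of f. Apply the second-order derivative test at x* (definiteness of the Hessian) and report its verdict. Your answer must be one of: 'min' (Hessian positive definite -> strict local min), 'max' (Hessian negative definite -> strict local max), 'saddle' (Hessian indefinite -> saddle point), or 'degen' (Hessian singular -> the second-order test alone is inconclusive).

Compute the Hessian H = grad^2 f:
  H = [[-4, 2], [2, -8]]
Verify stationarity: grad f(x*) = H x* + g = (0, 0).
Eigenvalues of H: -8.8284, -3.1716.
Both eigenvalues < 0, so H is negative definite -> x* is a strict local max.

max


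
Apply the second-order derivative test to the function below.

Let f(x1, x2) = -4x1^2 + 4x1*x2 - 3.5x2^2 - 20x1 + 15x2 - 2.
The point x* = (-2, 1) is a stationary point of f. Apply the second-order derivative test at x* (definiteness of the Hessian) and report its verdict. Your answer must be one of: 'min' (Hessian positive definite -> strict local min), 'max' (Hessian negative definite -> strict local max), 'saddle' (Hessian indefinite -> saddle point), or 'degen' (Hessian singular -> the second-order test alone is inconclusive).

Compute the Hessian H = grad^2 f:
  H = [[-8, 4], [4, -7]]
Verify stationarity: grad f(x*) = H x* + g = (0, 0).
Eigenvalues of H: -11.5311, -3.4689.
Both eigenvalues < 0, so H is negative definite -> x* is a strict local max.

max


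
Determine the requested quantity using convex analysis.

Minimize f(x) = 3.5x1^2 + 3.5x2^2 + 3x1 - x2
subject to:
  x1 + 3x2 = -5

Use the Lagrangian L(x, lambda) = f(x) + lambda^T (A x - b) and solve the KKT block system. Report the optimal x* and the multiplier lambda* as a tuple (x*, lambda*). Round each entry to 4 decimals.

Form the Lagrangian:
  L(x, lambda) = (1/2) x^T Q x + c^T x + lambda^T (A x - b)
Stationarity (grad_x L = 0): Q x + c + A^T lambda = 0.
Primal feasibility: A x = b.

This gives the KKT block system:
  [ Q   A^T ] [ x     ]   [-c ]
  [ A    0  ] [ lambda ] = [ b ]

Solving the linear system:
  x*      = (-0.9286, -1.3571)
  lambda* = (3.5)
  f(x*)   = 8.0357

x* = (-0.9286, -1.3571), lambda* = (3.5)


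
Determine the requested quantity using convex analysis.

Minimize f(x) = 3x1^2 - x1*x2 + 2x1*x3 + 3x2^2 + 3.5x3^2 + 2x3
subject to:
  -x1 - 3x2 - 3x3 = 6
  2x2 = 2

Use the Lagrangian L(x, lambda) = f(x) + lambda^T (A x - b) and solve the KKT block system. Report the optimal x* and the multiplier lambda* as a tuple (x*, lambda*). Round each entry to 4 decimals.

Form the Lagrangian:
  L(x, lambda) = (1/2) x^T Q x + c^T x + lambda^T (A x - b)
Stationarity (grad_x L = 0): Q x + c + A^T lambda = 0.
Primal feasibility: A x = b.

This gives the KKT block system:
  [ Q   A^T ] [ x     ]   [-c ]
  [ A    0  ] [ lambda ] = [ b ]

Solving the linear system:
  x*      = (0.1224, 1, -3.0408)
  lambda* = (-6.3469, -12.4592)
  f(x*)   = 28.4592

x* = (0.1224, 1, -3.0408), lambda* = (-6.3469, -12.4592)


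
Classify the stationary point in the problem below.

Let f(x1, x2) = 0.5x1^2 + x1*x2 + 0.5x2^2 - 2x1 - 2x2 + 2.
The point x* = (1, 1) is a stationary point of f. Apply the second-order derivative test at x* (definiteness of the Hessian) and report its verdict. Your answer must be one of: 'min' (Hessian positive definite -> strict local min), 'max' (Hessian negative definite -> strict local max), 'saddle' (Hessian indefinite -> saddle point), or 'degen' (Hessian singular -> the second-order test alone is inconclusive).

Compute the Hessian H = grad^2 f:
  H = [[1, 1], [1, 1]]
Verify stationarity: grad f(x*) = H x* + g = (0, 0).
Eigenvalues of H: 0, 2.
H has a zero eigenvalue (singular; positive semidefinite but not definite), so H is neither positive definite, negative definite, nor indefinite. The second-order test alone is inconclusive -> degen.
(Indeed, f is constant along the null direction of H through x*, so x* is not a strict local extremum.)

degen


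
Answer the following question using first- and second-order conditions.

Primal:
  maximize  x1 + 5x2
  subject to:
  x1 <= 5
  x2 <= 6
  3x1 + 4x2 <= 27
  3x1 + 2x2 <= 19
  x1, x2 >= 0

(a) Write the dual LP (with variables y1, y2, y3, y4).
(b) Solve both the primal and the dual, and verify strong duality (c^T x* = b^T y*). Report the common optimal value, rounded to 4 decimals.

The standard primal-dual pair for 'max c^T x s.t. A x <= b, x >= 0' is:
  Dual:  min b^T y  s.t.  A^T y >= c,  y >= 0.

So the dual LP is:
  minimize  5y1 + 6y2 + 27y3 + 19y4
  subject to:
    y1 + 3y3 + 3y4 >= 1
    y2 + 4y3 + 2y4 >= 5
    y1, y2, y3, y4 >= 0

Solving the primal: x* = (1, 6).
  primal value c^T x* = 31.
Solving the dual: y* = (0, 3.6667, 0.3333, 0).
  dual value b^T y* = 31.
Strong duality: c^T x* = b^T y*. Confirmed.

31


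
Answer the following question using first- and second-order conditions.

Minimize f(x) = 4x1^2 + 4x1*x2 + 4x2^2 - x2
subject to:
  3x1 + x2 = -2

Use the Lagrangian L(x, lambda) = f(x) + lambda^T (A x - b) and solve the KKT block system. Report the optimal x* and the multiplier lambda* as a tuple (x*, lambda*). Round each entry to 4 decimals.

Form the Lagrangian:
  L(x, lambda) = (1/2) x^T Q x + c^T x + lambda^T (A x - b)
Stationarity (grad_x L = 0): Q x + c + A^T lambda = 0.
Primal feasibility: A x = b.

This gives the KKT block system:
  [ Q   A^T ] [ x     ]   [-c ]
  [ A    0  ] [ lambda ] = [ b ]

Solving the linear system:
  x*      = (-0.7679, 0.3036)
  lambda* = (1.6429)
  f(x*)   = 1.4911

x* = (-0.7679, 0.3036), lambda* = (1.6429)


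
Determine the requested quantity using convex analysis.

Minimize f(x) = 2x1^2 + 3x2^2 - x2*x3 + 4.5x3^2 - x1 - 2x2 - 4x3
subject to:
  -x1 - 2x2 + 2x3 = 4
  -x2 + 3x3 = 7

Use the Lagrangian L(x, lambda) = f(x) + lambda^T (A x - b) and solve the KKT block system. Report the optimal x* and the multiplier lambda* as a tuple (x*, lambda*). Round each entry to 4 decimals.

Form the Lagrangian:
  L(x, lambda) = (1/2) x^T Q x + c^T x + lambda^T (A x - b)
Stationarity (grad_x L = 0): Q x + c + A^T lambda = 0.
Primal feasibility: A x = b.

This gives the KKT block system:
  [ Q   A^T ] [ x     ]   [-c ]
  [ A    0  ] [ lambda ] = [ b ]

Solving the linear system:
  x*      = (0.5785, 0.0661, 2.3554)
  lambda* = (1.314, -6.5868)
  f(x*)   = 15.3595

x* = (0.5785, 0.0661, 2.3554), lambda* = (1.314, -6.5868)


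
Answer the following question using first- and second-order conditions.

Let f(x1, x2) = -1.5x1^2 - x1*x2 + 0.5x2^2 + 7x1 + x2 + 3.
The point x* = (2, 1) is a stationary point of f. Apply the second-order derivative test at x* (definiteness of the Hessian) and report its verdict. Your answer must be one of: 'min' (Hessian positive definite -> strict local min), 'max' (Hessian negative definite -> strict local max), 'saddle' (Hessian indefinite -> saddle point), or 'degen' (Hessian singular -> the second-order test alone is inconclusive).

Compute the Hessian H = grad^2 f:
  H = [[-3, -1], [-1, 1]]
Verify stationarity: grad f(x*) = H x* + g = (0, 0).
Eigenvalues of H: -3.2361, 1.2361.
Eigenvalues have mixed signs, so H is indefinite -> x* is a saddle point.

saddle


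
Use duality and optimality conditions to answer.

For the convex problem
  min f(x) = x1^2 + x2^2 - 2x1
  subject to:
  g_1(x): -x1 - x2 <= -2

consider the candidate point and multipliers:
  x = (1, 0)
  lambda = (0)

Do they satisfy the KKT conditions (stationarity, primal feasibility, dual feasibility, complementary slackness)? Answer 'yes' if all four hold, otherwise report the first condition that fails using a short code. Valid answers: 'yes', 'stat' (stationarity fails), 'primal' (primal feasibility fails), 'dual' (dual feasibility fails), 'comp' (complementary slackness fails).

Gradient of f: grad f(x) = Q x + c = (0, 0)
Constraint values g_i(x) = a_i^T x - b_i:
  g_1((1, 0)) = 1
Stationarity residual: grad f(x) + sum_i lambda_i a_i = (0, 0)
  -> stationarity OK
Primal feasibility (all g_i <= 0): FAILS
Dual feasibility (all lambda_i >= 0): OK
Complementary slackness (lambda_i * g_i(x) = 0 for all i): OK

Verdict: the first failing condition is primal_feasibility -> primal.

primal


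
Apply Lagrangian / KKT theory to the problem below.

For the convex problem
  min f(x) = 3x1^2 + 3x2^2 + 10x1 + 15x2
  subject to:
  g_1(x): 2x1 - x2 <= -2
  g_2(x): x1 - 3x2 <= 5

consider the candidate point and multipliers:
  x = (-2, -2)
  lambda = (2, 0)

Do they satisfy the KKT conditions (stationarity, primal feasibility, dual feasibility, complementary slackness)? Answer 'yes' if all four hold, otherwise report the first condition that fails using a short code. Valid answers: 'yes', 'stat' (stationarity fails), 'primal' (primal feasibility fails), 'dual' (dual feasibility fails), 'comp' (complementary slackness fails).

Gradient of f: grad f(x) = Q x + c = (-2, 3)
Constraint values g_i(x) = a_i^T x - b_i:
  g_1((-2, -2)) = 0
  g_2((-2, -2)) = -1
Stationarity residual: grad f(x) + sum_i lambda_i a_i = (2, 1)
  -> stationarity FAILS
Primal feasibility (all g_i <= 0): OK
Dual feasibility (all lambda_i >= 0): OK
Complementary slackness (lambda_i * g_i(x) = 0 for all i): OK

Verdict: the first failing condition is stationarity -> stat.

stat


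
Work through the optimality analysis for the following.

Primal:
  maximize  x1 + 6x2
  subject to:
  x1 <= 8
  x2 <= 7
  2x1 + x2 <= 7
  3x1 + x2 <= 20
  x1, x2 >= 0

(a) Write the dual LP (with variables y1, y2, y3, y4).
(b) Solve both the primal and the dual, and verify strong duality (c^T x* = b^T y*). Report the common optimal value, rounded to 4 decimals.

The standard primal-dual pair for 'max c^T x s.t. A x <= b, x >= 0' is:
  Dual:  min b^T y  s.t.  A^T y >= c,  y >= 0.

So the dual LP is:
  minimize  8y1 + 7y2 + 7y3 + 20y4
  subject to:
    y1 + 2y3 + 3y4 >= 1
    y2 + y3 + y4 >= 6
    y1, y2, y3, y4 >= 0

Solving the primal: x* = (0, 7).
  primal value c^T x* = 42.
Solving the dual: y* = (0, 5.5, 0.5, 0).
  dual value b^T y* = 42.
Strong duality: c^T x* = b^T y*. Confirmed.

42


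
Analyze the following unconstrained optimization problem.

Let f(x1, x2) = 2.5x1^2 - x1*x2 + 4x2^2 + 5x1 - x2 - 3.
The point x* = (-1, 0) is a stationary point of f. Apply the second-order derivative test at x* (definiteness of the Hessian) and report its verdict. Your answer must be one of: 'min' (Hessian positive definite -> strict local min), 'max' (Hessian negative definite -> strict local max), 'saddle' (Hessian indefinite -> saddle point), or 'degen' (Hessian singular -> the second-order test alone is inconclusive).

Compute the Hessian H = grad^2 f:
  H = [[5, -1], [-1, 8]]
Verify stationarity: grad f(x*) = H x* + g = (0, 0).
Eigenvalues of H: 4.6972, 8.3028.
Both eigenvalues > 0, so H is positive definite -> x* is a strict local min.

min


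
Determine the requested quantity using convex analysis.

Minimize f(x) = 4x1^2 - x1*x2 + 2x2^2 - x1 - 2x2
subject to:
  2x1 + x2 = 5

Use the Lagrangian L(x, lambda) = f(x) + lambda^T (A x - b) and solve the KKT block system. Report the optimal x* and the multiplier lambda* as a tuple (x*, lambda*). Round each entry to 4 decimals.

Form the Lagrangian:
  L(x, lambda) = (1/2) x^T Q x + c^T x + lambda^T (A x - b)
Stationarity (grad_x L = 0): Q x + c + A^T lambda = 0.
Primal feasibility: A x = b.

This gives the KKT block system:
  [ Q   A^T ] [ x     ]   [-c ]
  [ A    0  ] [ lambda ] = [ b ]

Solving the linear system:
  x*      = (1.5, 2)
  lambda* = (-4.5)
  f(x*)   = 8.5

x* = (1.5, 2), lambda* = (-4.5)


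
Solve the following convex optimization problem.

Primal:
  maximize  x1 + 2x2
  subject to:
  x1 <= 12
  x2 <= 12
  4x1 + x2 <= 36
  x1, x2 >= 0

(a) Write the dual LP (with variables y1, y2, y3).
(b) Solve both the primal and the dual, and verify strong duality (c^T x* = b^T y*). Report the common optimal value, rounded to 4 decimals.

The standard primal-dual pair for 'max c^T x s.t. A x <= b, x >= 0' is:
  Dual:  min b^T y  s.t.  A^T y >= c,  y >= 0.

So the dual LP is:
  minimize  12y1 + 12y2 + 36y3
  subject to:
    y1 + 4y3 >= 1
    y2 + y3 >= 2
    y1, y2, y3 >= 0

Solving the primal: x* = (6, 12).
  primal value c^T x* = 30.
Solving the dual: y* = (0, 1.75, 0.25).
  dual value b^T y* = 30.
Strong duality: c^T x* = b^T y*. Confirmed.

30


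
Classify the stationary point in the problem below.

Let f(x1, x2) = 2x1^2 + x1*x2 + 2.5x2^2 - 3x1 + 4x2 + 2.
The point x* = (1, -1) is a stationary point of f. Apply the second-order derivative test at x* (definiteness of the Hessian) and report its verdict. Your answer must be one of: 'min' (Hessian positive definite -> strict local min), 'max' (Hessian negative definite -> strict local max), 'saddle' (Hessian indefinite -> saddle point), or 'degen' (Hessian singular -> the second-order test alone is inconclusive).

Compute the Hessian H = grad^2 f:
  H = [[4, 1], [1, 5]]
Verify stationarity: grad f(x*) = H x* + g = (0, 0).
Eigenvalues of H: 3.382, 5.618.
Both eigenvalues > 0, so H is positive definite -> x* is a strict local min.

min


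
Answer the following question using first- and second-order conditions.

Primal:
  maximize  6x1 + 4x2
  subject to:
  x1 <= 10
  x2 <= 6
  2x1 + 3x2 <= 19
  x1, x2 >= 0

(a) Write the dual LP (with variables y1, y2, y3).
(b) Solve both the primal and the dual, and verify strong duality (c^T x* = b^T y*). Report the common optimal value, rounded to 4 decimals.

The standard primal-dual pair for 'max c^T x s.t. A x <= b, x >= 0' is:
  Dual:  min b^T y  s.t.  A^T y >= c,  y >= 0.

So the dual LP is:
  minimize  10y1 + 6y2 + 19y3
  subject to:
    y1 + 2y3 >= 6
    y2 + 3y3 >= 4
    y1, y2, y3 >= 0

Solving the primal: x* = (9.5, 0).
  primal value c^T x* = 57.
Solving the dual: y* = (0, 0, 3).
  dual value b^T y* = 57.
Strong duality: c^T x* = b^T y*. Confirmed.

57


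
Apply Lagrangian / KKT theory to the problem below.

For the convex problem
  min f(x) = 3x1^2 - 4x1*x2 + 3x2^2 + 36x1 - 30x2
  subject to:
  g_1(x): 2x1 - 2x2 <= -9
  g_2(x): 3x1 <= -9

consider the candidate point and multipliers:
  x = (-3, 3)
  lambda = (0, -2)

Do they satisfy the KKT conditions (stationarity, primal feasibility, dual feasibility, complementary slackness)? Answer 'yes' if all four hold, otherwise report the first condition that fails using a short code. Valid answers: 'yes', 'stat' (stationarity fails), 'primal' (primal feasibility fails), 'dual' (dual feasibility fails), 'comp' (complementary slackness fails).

Gradient of f: grad f(x) = Q x + c = (6, 0)
Constraint values g_i(x) = a_i^T x - b_i:
  g_1((-3, 3)) = -3
  g_2((-3, 3)) = 0
Stationarity residual: grad f(x) + sum_i lambda_i a_i = (0, 0)
  -> stationarity OK
Primal feasibility (all g_i <= 0): OK
Dual feasibility (all lambda_i >= 0): FAILS
Complementary slackness (lambda_i * g_i(x) = 0 for all i): OK

Verdict: the first failing condition is dual_feasibility -> dual.

dual


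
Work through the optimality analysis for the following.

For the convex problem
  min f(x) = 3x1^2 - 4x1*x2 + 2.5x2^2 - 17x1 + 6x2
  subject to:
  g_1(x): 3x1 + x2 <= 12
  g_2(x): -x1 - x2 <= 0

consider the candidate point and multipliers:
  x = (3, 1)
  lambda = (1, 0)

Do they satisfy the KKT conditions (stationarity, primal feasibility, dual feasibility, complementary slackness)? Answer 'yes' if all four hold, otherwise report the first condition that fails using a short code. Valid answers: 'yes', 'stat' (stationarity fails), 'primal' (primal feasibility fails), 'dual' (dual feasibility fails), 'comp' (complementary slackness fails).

Gradient of f: grad f(x) = Q x + c = (-3, -1)
Constraint values g_i(x) = a_i^T x - b_i:
  g_1((3, 1)) = -2
  g_2((3, 1)) = -4
Stationarity residual: grad f(x) + sum_i lambda_i a_i = (0, 0)
  -> stationarity OK
Primal feasibility (all g_i <= 0): OK
Dual feasibility (all lambda_i >= 0): OK
Complementary slackness (lambda_i * g_i(x) = 0 for all i): FAILS

Verdict: the first failing condition is complementary_slackness -> comp.

comp


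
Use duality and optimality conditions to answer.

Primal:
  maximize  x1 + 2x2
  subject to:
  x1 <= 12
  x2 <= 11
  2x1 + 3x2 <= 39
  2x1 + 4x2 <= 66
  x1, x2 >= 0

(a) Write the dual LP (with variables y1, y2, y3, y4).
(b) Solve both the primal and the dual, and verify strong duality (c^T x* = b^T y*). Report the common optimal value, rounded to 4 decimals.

The standard primal-dual pair for 'max c^T x s.t. A x <= b, x >= 0' is:
  Dual:  min b^T y  s.t.  A^T y >= c,  y >= 0.

So the dual LP is:
  minimize  12y1 + 11y2 + 39y3 + 66y4
  subject to:
    y1 + 2y3 + 2y4 >= 1
    y2 + 3y3 + 4y4 >= 2
    y1, y2, y3, y4 >= 0

Solving the primal: x* = (3, 11).
  primal value c^T x* = 25.
Solving the dual: y* = (0, 0.5, 0.5, 0).
  dual value b^T y* = 25.
Strong duality: c^T x* = b^T y*. Confirmed.

25


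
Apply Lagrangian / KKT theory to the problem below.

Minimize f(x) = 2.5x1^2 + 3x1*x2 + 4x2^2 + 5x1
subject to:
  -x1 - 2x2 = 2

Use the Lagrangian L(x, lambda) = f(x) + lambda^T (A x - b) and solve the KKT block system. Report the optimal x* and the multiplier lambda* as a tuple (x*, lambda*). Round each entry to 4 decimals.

Form the Lagrangian:
  L(x, lambda) = (1/2) x^T Q x + c^T x + lambda^T (A x - b)
Stationarity (grad_x L = 0): Q x + c + A^T lambda = 0.
Primal feasibility: A x = b.

This gives the KKT block system:
  [ Q   A^T ] [ x     ]   [-c ]
  [ A    0  ] [ lambda ] = [ b ]

Solving the linear system:
  x*      = (-1.5, -0.25)
  lambda* = (-3.25)
  f(x*)   = -0.5

x* = (-1.5, -0.25), lambda* = (-3.25)


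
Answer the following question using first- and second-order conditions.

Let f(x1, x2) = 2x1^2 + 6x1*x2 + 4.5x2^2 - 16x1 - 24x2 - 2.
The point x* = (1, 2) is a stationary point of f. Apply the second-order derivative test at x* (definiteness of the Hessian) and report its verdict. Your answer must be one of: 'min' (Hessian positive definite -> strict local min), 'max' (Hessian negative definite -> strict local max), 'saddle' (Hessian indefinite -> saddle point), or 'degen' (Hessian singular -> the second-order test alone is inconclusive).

Compute the Hessian H = grad^2 f:
  H = [[4, 6], [6, 9]]
Verify stationarity: grad f(x*) = H x* + g = (0, 0).
Eigenvalues of H: 0, 13.
H has a zero eigenvalue (singular; positive semidefinite but not definite), so H is neither positive definite, negative definite, nor indefinite. The second-order test alone is inconclusive -> degen.
(Indeed, f is constant along the null direction of H through x*, so x* is not a strict local extremum.)

degen


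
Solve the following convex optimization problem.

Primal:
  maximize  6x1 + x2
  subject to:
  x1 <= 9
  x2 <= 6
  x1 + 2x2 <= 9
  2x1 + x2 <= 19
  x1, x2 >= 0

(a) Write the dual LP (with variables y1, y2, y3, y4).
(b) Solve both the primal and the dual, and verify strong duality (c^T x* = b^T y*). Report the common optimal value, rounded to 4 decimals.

The standard primal-dual pair for 'max c^T x s.t. A x <= b, x >= 0' is:
  Dual:  min b^T y  s.t.  A^T y >= c,  y >= 0.

So the dual LP is:
  minimize  9y1 + 6y2 + 9y3 + 19y4
  subject to:
    y1 + y3 + 2y4 >= 6
    y2 + 2y3 + y4 >= 1
    y1, y2, y3, y4 >= 0

Solving the primal: x* = (9, 0).
  primal value c^T x* = 54.
Solving the dual: y* = (5.5, 0, 0.5, 0).
  dual value b^T y* = 54.
Strong duality: c^T x* = b^T y*. Confirmed.

54


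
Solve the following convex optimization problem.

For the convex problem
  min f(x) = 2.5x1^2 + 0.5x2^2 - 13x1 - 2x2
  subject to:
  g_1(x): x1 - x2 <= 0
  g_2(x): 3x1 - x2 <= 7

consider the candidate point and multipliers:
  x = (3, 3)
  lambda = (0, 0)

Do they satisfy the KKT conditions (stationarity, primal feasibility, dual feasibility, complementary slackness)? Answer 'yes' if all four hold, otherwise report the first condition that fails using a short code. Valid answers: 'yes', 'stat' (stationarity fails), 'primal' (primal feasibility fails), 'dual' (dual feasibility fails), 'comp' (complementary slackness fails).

Gradient of f: grad f(x) = Q x + c = (2, 1)
Constraint values g_i(x) = a_i^T x - b_i:
  g_1((3, 3)) = 0
  g_2((3, 3)) = -1
Stationarity residual: grad f(x) + sum_i lambda_i a_i = (2, 1)
  -> stationarity FAILS
Primal feasibility (all g_i <= 0): OK
Dual feasibility (all lambda_i >= 0): OK
Complementary slackness (lambda_i * g_i(x) = 0 for all i): OK

Verdict: the first failing condition is stationarity -> stat.

stat


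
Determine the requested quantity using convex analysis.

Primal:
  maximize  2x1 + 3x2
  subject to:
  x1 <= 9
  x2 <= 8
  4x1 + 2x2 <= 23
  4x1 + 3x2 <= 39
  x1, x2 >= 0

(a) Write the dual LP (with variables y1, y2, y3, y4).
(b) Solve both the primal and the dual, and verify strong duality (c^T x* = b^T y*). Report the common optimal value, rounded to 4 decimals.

The standard primal-dual pair for 'max c^T x s.t. A x <= b, x >= 0' is:
  Dual:  min b^T y  s.t.  A^T y >= c,  y >= 0.

So the dual LP is:
  minimize  9y1 + 8y2 + 23y3 + 39y4
  subject to:
    y1 + 4y3 + 4y4 >= 2
    y2 + 2y3 + 3y4 >= 3
    y1, y2, y3, y4 >= 0

Solving the primal: x* = (1.75, 8).
  primal value c^T x* = 27.5.
Solving the dual: y* = (0, 2, 0.5, 0).
  dual value b^T y* = 27.5.
Strong duality: c^T x* = b^T y*. Confirmed.

27.5


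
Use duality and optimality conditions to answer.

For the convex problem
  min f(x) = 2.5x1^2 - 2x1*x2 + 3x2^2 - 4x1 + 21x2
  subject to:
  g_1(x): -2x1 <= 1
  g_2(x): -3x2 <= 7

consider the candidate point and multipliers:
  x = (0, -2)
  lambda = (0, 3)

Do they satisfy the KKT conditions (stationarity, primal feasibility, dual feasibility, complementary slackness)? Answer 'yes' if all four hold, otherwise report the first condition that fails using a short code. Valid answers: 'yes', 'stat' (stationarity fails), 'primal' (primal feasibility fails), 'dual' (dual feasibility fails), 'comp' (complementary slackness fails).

Gradient of f: grad f(x) = Q x + c = (0, 9)
Constraint values g_i(x) = a_i^T x - b_i:
  g_1((0, -2)) = -1
  g_2((0, -2)) = -1
Stationarity residual: grad f(x) + sum_i lambda_i a_i = (0, 0)
  -> stationarity OK
Primal feasibility (all g_i <= 0): OK
Dual feasibility (all lambda_i >= 0): OK
Complementary slackness (lambda_i * g_i(x) = 0 for all i): FAILS

Verdict: the first failing condition is complementary_slackness -> comp.

comp


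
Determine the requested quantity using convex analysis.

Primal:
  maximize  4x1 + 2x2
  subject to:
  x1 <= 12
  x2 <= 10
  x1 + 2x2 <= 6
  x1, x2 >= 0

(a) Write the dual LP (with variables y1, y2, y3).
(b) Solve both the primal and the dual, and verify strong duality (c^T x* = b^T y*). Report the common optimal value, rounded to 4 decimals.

The standard primal-dual pair for 'max c^T x s.t. A x <= b, x >= 0' is:
  Dual:  min b^T y  s.t.  A^T y >= c,  y >= 0.

So the dual LP is:
  minimize  12y1 + 10y2 + 6y3
  subject to:
    y1 + y3 >= 4
    y2 + 2y3 >= 2
    y1, y2, y3 >= 0

Solving the primal: x* = (6, 0).
  primal value c^T x* = 24.
Solving the dual: y* = (0, 0, 4).
  dual value b^T y* = 24.
Strong duality: c^T x* = b^T y*. Confirmed.

24
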